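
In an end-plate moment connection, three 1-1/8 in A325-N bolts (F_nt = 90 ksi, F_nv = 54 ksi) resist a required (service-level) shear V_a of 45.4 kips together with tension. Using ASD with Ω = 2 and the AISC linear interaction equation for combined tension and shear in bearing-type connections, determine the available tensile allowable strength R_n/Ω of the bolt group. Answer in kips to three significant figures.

98.8 kips

A_b = π·1.125²/4 = 0.994 in²; f_rv = 45.4 / (3 × 0.994) = 15.22 ksi.
F'_nt = 1.3 F_nt − (Ω F_nt / F_nv) f_rv = 1.3·90 − (2·90/54)·15.22 = 66.25 ksi, capped at F_nt → F'_nt = 66.25 ksi.
R_n = F'_nt · A_b · n = 66.25 × 0.994 × 3 = 197.6 kips.
Allowable strength R_n/Ω = 197.6 / 2 = 98.8 kips.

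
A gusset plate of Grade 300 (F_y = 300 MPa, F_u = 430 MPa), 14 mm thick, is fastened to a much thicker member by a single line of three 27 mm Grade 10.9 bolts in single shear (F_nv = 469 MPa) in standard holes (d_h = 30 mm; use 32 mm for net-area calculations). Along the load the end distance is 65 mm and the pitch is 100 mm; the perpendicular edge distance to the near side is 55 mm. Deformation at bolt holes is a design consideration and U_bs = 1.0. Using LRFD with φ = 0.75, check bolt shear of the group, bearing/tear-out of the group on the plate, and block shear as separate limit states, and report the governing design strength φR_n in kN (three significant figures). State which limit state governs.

Bolt shear: A_b = π·27²/4 = 572.6 mm²; R_n = 469 × 572.6 × 3 × 1 / 1000 = 805.6 kN → 0.75 × 805.6 = 604 kN.
Bearing: edge l_c = 50, r_n = 361.2 kN; interior l_c = 70, r_n = 390.1 kN; R_n = 361.2 + 2·390.1 = 1141 kN → 856 kN.
Block shear: A_gv = 3710, A_nv = 2590, A_nt = 546 mm²; R_n = min(0.6F_uA_nv, 0.6F_yA_gv) + U_bs·F_u·A_nt = 902.6 kN → 677 kN.
Bolt shear governs: 604 kN.

604 kN (bolt shear governs)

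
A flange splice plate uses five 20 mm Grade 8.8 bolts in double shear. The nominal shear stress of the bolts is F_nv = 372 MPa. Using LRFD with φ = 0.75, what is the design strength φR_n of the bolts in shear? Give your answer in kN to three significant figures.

A_b = π × 20² / 4 = 314.2 mm².
R_n = F_nv · A_b · n · n_s = 372 × 314.2 × 5 × 2 / 1000 = 1169 kN.
Design strength φR_n = 0.75 × 1169 = 877 kN.

877 kN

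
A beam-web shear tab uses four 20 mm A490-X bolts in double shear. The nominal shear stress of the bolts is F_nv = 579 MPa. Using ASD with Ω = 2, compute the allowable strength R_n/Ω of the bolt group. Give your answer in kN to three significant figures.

728 kN

A_b = π × 20² / 4 = 314.2 mm².
R_n = F_nv · A_b · n · n_s = 579 × 314.2 × 4 × 2 / 1000 = 1455 kN.
Allowable strength R_n/Ω = 1455 / 2 = 728 kN.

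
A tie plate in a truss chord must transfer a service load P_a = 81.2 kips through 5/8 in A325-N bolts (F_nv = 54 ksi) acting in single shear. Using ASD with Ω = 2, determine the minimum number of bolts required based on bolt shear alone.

10 bolts

A_b = π·0.625²/4 = 0.3068 in².
Per-bolt allowable strength R_n/Ω = 54 × 0.3068 × 1 / 2 = 8.283 kips.
n ≥ 81.2 / 8.283 = 9.803 → use 10 bolts.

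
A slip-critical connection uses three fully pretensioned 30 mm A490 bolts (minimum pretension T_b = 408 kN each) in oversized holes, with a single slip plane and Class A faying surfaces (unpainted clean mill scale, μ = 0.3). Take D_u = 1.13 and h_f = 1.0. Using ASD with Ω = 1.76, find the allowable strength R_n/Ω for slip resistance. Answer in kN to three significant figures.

R_n = μ · D_u · h_f · T_b · n_s · n_b = 0.3 × 1.13 × 1.0 × 408 × 1 × 3 = 414.9 kN.
Allowable strength R_n/Ω = 414.9 / 1.76 = 236 kN.

236 kN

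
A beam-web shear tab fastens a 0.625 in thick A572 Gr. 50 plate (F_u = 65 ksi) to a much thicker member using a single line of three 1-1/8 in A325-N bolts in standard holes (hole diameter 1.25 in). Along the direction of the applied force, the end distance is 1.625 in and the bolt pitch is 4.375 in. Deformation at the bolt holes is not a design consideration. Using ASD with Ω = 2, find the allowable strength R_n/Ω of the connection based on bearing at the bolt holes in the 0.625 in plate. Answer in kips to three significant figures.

168 kips

Per bolt r_n = 1.5 l_c t F_u ≤ 3.0 d t F_u; upper limit = 3.0 × 1.125 × 0.625 × 65 = 137.1 kips.
Edge bolt: l_c = 1.625 − 1.25/2 = 1 in → 1.5 × 1 × 0.625 × 65 = 60.94 → r_n = 60.94 kips.
Interior bolts: l_c = 4.375 − 1.25 = 3.125 in → 1.5 × 3.125 × 0.625 × 65 = 190.4 → r_n = 137.1 kips.
R_n = 1 × 60.94 + 2 × 137.1 = 335.2 kips.
Allowable strength R_n/Ω = 335.2 / 2 = 168 kips.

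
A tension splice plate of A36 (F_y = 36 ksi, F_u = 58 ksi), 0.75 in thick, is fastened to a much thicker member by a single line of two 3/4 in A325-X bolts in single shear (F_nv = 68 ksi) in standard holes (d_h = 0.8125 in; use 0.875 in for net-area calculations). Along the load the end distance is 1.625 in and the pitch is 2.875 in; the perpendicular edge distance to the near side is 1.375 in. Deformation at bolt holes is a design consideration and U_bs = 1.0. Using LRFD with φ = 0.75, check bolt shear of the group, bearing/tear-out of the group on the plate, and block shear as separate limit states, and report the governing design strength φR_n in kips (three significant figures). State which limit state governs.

45.1 kips (bolt shear governs)

Bolt shear: A_b = π·0.75²/4 = 0.4418 in²; R_n = 68 × 0.4418 × 2 × 1 = 60.08 kips → 0.75 × 60.08 = 45.1 kips.
Bearing: edge l_c = 1.219, r_n = 63.62 kips; interior l_c = 2.062, r_n = 78.3 kips; R_n = 63.62 + 1·78.3 = 141.9 kips → 106 kips.
Block shear: A_gv = 3.375, A_nv = 2.391, A_nt = 0.7031 in²; R_n = min(0.6F_uA_nv, 0.6F_yA_gv) + U_bs·F_u·A_nt = 113.7 kips → 85.3 kips.
Bolt shear governs: 45.1 kips.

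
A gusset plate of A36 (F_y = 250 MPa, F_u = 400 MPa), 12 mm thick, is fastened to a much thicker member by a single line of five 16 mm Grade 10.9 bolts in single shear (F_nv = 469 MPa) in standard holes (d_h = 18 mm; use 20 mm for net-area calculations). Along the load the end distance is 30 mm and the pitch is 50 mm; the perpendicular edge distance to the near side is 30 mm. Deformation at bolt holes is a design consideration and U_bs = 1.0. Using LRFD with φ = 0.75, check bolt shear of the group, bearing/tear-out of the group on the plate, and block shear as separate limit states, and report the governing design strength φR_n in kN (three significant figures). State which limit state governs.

354 kN (bolt shear governs)

Bolt shear: A_b = π·16²/4 = 201.1 mm²; R_n = 469 × 201.1 × 5 × 1 / 1000 = 471.5 kN → 0.75 × 471.5 = 354 kN.
Bearing: edge l_c = 21, r_n = 121 kN; interior l_c = 32, r_n = 184.3 kN; R_n = 121 + 4·184.3 = 858.2 kN → 644 kN.
Block shear: A_gv = 2760, A_nv = 1680, A_nt = 240 mm²; R_n = min(0.6F_uA_nv, 0.6F_yA_gv) + U_bs·F_u·A_nt = 499.2 kN → 374 kN.
Bolt shear governs: 354 kN.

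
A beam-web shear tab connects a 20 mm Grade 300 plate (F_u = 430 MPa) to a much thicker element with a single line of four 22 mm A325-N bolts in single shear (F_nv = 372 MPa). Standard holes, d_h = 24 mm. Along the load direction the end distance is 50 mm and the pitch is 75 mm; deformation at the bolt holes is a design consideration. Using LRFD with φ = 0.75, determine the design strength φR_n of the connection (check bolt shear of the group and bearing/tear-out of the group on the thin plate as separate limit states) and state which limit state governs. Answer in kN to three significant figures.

424 kN (bolt shear governs)

Bolt shear: A_b = π·22²/4 = 380.1 mm²; R_n = 372 × 380.1 × 4 × 1 / 1000 = 565.6 kN → 0.75 × 565.6 = 424 kN.
Bearing (1.2 l_c t F_u ≤ 2.4 d t F_u): upper limit = 2.4·22·20·430 / 1000 = 454.1 kN.
  Edge l_c = 50 − 24/2 = 38 → r_n = 392.2 kN; interior l_c = 75 − 24 = 51 → r_n = 454.1 kN.
  R_n,bearing = 1·392.2 + 3·454.1 = 1754 kN → 0.75 × 1754 = 1320 kN.
Bolt shear governs: 424 kN.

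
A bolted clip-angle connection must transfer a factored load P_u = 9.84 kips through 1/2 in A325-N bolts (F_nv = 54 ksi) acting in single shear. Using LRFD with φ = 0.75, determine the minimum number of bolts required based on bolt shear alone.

A_b = π·0.5²/4 = 0.1963 in².
Per-bolt design strength φR_n = 0.75 × 54 × 0.1963 × 1 = 7.952 kips.
n ≥ 9.84 / 7.952 = 1.237 → use 2 bolts.

2 bolts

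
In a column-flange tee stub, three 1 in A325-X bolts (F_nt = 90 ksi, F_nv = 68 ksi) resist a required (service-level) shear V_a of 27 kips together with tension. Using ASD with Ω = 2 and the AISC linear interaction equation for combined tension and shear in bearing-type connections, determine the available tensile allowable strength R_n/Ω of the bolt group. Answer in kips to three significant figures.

102 kips

A_b = π·1²/4 = 0.7854 in²; f_rv = 27 / (3 × 0.7854) = 11.46 ksi.
F'_nt = 1.3 F_nt − (Ω F_nt / F_nv) f_rv = 1.3·90 − (2·90/68)·11.46 = 86.67 ksi, capped at F_nt → F'_nt = 86.67 ksi.
R_n = F'_nt · A_b · n = 86.67 × 0.7854 × 3 = 204.2 kips.
Allowable strength R_n/Ω = 204.2 / 2 = 102 kips.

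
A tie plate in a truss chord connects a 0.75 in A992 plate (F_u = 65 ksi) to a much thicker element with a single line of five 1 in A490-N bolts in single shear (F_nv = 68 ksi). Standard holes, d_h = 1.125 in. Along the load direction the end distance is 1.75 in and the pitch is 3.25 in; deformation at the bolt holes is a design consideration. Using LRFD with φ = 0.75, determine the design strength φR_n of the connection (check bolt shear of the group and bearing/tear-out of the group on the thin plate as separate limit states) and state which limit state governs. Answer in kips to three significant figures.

200 kips (bolt shear governs)

Bolt shear: A_b = π·1²/4 = 0.7854 in²; R_n = 68 × 0.7854 × 5 × 1 = 267 kips → 0.75 × 267 = 200 kips.
Bearing (1.2 l_c t F_u ≤ 2.4 d t F_u): upper limit = 2.4·1·0.75·65 = 117 kips.
  Edge l_c = 1.75 − 1.125/2 = 1.188 → r_n = 69.47 kips; interior l_c = 3.25 − 1.125 = 2.125 → r_n = 117 kips.
  R_n,bearing = 1·69.47 + 4·117 = 537.5 kips → 0.75 × 537.5 = 403 kips.
Bolt shear governs: 200 kips.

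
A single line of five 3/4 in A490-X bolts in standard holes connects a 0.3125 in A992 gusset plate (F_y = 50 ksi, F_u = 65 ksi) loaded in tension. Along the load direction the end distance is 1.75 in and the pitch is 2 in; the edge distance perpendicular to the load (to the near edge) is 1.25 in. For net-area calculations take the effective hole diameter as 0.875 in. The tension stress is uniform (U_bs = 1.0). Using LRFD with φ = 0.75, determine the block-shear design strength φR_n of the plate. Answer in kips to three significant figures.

Shear plane L_v = 1.75 + 4·2 = 9.75 in; A_gv = 9.75 × 0.3125 = 3.047 in².
A_nv = (9.75 − 4.5·0.875) × 0.3125 = 1.816 in².
A_nt = (1.25 − 0.5·0.875) × 0.3125 = 0.2539 in².
0.6 F_u A_nv = 70.84 kips; 0.6 F_y A_gv = 91.41 kips → shear rupture governs the shear term.
R_n = 70.84 + 1.0 × 65 × 0.2539 = 87.34 kips.
Design strength φR_n = 0.75 × 87.34 = 65.5 kips.

65.5 kips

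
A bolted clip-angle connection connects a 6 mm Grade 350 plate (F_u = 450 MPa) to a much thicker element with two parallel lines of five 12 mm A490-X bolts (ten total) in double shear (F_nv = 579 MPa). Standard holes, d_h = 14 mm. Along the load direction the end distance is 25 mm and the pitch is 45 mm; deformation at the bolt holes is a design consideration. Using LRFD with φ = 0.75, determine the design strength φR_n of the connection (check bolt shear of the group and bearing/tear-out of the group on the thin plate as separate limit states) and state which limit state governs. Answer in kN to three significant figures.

Bolt shear: A_b = π·12²/4 = 113.1 mm²; R_n = 579 × 113.1 × 10 × 2 / 1000 = 1310 kN → 0.75 × 1310 = 982 kN.
Bearing (1.2 l_c t F_u ≤ 2.4 d t F_u): upper limit = 2.4·12·6·450 / 1000 = 77.76 kN.
  Edge l_c = 25 − 14/2 = 18 → r_n = 58.32 kN; interior l_c = 45 − 14 = 31 → r_n = 77.76 kN.
  R_n,bearing = 2·58.32 + 8·77.76 = 738.7 kN → 0.75 × 738.7 = 554 kN.
Bearing governs: 554 kN.

554 kN (bearing governs)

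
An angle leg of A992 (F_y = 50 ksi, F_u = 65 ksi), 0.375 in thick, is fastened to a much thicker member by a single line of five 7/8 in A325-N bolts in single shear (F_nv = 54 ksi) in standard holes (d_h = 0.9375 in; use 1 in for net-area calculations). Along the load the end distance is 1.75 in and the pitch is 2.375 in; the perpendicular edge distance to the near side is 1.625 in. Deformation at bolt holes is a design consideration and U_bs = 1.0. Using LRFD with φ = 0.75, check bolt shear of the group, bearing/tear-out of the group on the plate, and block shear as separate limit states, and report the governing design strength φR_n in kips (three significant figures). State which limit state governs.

Bolt shear: A_b = π·0.875²/4 = 0.6013 in²; R_n = 54 × 0.6013 × 5 × 1 = 162.4 kips → 0.75 × 162.4 = 122 kips.
Bearing: edge l_c = 1.281, r_n = 37.48 kips; interior l_c = 1.438, r_n = 42.05 kips; R_n = 37.48 + 4·42.05 = 205.7 kips → 154 kips.
Block shear: A_gv = 4.219, A_nv = 2.531, A_nt = 0.4219 in²; R_n = min(0.6F_uA_nv, 0.6F_yA_gv) + U_bs·F_u·A_nt = 126.1 kips → 94.6 kips.
Block shear governs: 94.6 kips.

94.6 kips (block shear governs)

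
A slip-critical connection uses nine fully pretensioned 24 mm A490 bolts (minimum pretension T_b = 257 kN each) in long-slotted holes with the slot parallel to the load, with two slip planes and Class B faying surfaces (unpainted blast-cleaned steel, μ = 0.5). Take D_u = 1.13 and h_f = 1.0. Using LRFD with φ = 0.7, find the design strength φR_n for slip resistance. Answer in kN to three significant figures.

1830 kN

R_n = μ · D_u · h_f · T_b · n_s · n_b = 0.5 × 1.13 × 1.0 × 257 × 2 × 9 = 2614 kN.
Design strength φR_n = 0.7 × 2614 = 1830 kN.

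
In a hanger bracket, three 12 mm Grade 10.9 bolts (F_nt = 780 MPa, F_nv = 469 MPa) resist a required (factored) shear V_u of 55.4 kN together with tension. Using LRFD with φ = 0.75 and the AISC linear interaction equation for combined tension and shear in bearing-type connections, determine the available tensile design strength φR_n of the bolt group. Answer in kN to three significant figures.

A_b = π·12²/4 = 113.1 mm²; f_rv = 55.4 × 1000 / (3 × 113.1) = 163.3 MPa.
F'_nt = 1.3 F_nt − (F_nt / φF_nv) f_rv = 1.3·780 − (780/(0.75·469))·163.3 = 651.9 MPa, capped at F_nt → F'_nt = 651.9 MPa.
R_n = F'_nt · A_b · n = 651.9 × 113.1 × 3 / 1000 = 221.2 kN.
Design strength φR_n = 0.75 × 221.2 = 166 kN.

166 kN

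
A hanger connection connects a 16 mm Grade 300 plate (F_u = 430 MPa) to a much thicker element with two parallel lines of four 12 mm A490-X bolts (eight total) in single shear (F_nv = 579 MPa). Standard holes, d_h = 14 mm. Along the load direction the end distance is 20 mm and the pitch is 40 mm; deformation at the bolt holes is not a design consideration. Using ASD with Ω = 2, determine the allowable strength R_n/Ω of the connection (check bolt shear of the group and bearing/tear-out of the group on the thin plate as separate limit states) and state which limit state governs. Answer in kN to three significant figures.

Bolt shear: A_b = π·12²/4 = 113.1 mm²; R_n = 579 × 113.1 × 8 × 1 / 1000 = 523.9 kN → 523.9 / 2 = 262 kN.
Bearing (1.5 l_c t F_u ≤ 3.0 d t F_u): upper limit = 3.0·12·16·430 / 1000 = 247.7 kN.
  Edge l_c = 20 − 14/2 = 13 → r_n = 134.2 kN; interior l_c = 40 − 14 = 26 → r_n = 247.7 kN.
  R_n,bearing = 2·134.2 + 6·247.7 = 1754 kN → 1754 / 2 = 877 kN.
Bolt shear governs: 262 kN.

262 kN (bolt shear governs)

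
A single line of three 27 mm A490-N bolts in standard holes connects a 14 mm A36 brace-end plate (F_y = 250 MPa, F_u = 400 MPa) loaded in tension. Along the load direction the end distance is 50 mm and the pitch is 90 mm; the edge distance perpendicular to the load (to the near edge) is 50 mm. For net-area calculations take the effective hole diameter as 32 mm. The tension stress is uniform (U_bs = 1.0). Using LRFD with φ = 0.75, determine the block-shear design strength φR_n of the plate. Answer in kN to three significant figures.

505 kN

Shear plane L_v = 50 + 2·90 = 230 mm; A_gv = 230 × 14 = 3220 mm².
A_nv = (230 − 2.5·32) × 14 = 2100 mm².
A_nt = (50 − 0.5·32) × 14 = 476 mm².
0.6 F_u A_nv = 504 kN; 0.6 F_y A_gv = 483 kN → shear yielding governs the shear term.
R_n = 483 + 1.0 × 400 × 476 / 1000 = 673.4 kN.
Design strength φR_n = 0.75 × 673.4 = 505 kN.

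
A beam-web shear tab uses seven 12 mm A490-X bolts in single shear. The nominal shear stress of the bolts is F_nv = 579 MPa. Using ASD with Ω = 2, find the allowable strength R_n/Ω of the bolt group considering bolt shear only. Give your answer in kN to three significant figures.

A_b = π × 12² / 4 = 113.1 mm².
R_n = F_nv · A_b · n · n_s = 579 × 113.1 × 7 × 1 / 1000 = 458.4 kN.
Allowable strength R_n/Ω = 458.4 / 2 = 229 kN.

229 kN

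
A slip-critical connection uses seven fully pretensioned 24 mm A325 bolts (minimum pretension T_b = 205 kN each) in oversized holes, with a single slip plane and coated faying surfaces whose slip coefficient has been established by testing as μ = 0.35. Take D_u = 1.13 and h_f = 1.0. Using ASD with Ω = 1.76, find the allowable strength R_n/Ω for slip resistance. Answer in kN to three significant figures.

R_n = μ · D_u · h_f · T_b · n_s · n_b = 0.35 × 1.13 × 1.0 × 205 × 1 × 7 = 567.5 kN.
Allowable strength R_n/Ω = 567.5 / 1.76 = 322 kN.

322 kN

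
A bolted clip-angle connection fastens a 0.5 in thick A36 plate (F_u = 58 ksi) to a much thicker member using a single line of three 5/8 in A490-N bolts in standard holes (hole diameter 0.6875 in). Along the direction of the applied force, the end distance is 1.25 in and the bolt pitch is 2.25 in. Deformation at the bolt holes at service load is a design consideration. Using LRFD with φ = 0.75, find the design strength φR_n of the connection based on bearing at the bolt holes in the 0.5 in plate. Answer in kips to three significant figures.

88.9 kips

Per bolt r_n = 1.2 l_c t F_u ≤ 2.4 d t F_u; upper limit = 2.4 × 0.625 × 0.5 × 58 = 43.5 kips.
Edge bolt: l_c = 1.25 − 0.6875/2 = 0.9062 in → 1.2 × 0.9062 × 0.5 × 58 = 31.54 → r_n = 31.54 kips.
Interior bolts: l_c = 2.25 − 0.6875 = 1.562 in → 1.2 × 1.562 × 0.5 × 58 = 54.38 → r_n = 43.5 kips.
R_n = 1 × 31.54 + 2 × 43.5 = 118.5 kips.
Design strength φR_n = 0.75 × 118.5 = 88.9 kips.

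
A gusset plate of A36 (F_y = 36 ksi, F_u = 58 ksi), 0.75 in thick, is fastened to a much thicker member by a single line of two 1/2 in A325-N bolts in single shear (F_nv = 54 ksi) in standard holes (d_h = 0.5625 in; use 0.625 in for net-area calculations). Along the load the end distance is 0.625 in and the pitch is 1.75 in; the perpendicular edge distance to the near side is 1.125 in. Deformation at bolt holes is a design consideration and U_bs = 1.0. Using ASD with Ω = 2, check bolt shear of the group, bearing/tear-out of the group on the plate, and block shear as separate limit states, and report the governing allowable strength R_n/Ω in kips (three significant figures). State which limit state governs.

10.6 kips (bolt shear governs)

Bolt shear: A_b = π·0.5²/4 = 0.1963 in²; R_n = 54 × 0.1963 × 2 × 1 = 21.21 kips → 21.21 / 2 = 10.6 kips.
Bearing: edge l_c = 0.3438, r_n = 17.94 kips; interior l_c = 1.188, r_n = 52.2 kips; R_n = 17.94 + 1·52.2 = 70.14 kips → 35.1 kips.
Block shear: A_gv = 1.781, A_nv = 1.078, A_nt = 0.6094 in²; R_n = min(0.6F_uA_nv, 0.6F_yA_gv) + U_bs·F_u·A_nt = 72.86 kips → 36.4 kips.
Bolt shear governs: 10.6 kips.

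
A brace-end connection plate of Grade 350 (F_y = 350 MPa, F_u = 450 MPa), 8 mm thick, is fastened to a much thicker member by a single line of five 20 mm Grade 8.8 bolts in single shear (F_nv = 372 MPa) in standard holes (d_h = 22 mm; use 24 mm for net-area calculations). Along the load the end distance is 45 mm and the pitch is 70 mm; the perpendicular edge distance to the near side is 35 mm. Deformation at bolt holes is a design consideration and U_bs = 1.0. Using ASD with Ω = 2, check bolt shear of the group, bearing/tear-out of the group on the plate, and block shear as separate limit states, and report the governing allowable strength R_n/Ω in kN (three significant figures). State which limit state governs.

Bolt shear: A_b = π·20²/4 = 314.2 mm²; R_n = 372 × 314.2 × 5 × 1 / 1000 = 584.3 kN → 584.3 / 2 = 292 kN.
Bearing: edge l_c = 34, r_n = 146.9 kN; interior l_c = 48, r_n = 172.8 kN; R_n = 146.9 + 4·172.8 = 838.1 kN → 419 kN.
Block shear: A_gv = 2600, A_nv = 1736, A_nt = 184 mm²; R_n = min(0.6F_uA_nv, 0.6F_yA_gv) + U_bs·F_u·A_nt = 551.5 kN → 276 kN.
Block shear governs: 276 kN.

276 kN (block shear governs)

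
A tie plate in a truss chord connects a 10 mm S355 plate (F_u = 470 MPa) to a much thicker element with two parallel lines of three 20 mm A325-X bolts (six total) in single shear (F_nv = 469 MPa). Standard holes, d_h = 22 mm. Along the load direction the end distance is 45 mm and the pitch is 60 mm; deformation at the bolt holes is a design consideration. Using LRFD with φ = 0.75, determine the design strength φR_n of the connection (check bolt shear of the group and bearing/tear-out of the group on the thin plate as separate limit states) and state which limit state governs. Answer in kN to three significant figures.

Bolt shear: A_b = π·20²/4 = 314.2 mm²; R_n = 469 × 314.2 × 6 × 1 / 1000 = 884 kN → 0.75 × 884 = 663 kN.
Bearing (1.2 l_c t F_u ≤ 2.4 d t F_u): upper limit = 2.4·20·10·470 / 1000 = 225.6 kN.
  Edge l_c = 45 − 22/2 = 34 → r_n = 191.8 kN; interior l_c = 60 − 22 = 38 → r_n = 214.3 kN.
  R_n,bearing = 2·191.8 + 4·214.3 = 1241 kN → 0.75 × 1241 = 931 kN.
Bolt shear governs: 663 kN.

663 kN (bolt shear governs)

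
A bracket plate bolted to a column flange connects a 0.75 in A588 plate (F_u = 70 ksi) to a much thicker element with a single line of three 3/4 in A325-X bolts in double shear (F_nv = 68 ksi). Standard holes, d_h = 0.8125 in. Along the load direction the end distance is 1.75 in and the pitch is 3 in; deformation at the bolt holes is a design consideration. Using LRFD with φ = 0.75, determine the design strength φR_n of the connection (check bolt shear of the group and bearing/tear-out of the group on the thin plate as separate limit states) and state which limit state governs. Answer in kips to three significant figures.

135 kips (bolt shear governs)

Bolt shear: A_b = π·0.75²/4 = 0.4418 in²; R_n = 68 × 0.4418 × 3 × 2 = 180.2 kips → 0.75 × 180.2 = 135 kips.
Bearing (1.2 l_c t F_u ≤ 2.4 d t F_u): upper limit = 2.4·0.75·0.75·70 = 94.5 kips.
  Edge l_c = 1.75 − 0.8125/2 = 1.344 → r_n = 84.66 kips; interior l_c = 3 − 0.8125 = 2.188 → r_n = 94.5 kips.
  R_n,bearing = 1·84.66 + 2·94.5 = 273.7 kips → 0.75 × 273.7 = 205 kips.
Bolt shear governs: 135 kips.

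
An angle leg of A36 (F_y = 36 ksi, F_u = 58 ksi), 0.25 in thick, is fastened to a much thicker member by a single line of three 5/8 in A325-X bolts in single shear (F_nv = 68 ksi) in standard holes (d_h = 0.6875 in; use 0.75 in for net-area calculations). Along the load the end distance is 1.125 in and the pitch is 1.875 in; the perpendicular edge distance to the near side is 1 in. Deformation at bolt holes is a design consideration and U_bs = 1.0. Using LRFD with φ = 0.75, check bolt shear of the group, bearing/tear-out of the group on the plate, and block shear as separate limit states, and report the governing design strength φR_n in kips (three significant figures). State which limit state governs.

Bolt shear: A_b = π·0.625²/4 = 0.3068 in²; R_n = 68 × 0.3068 × 3 × 1 = 62.59 kips → 0.75 × 62.59 = 46.9 kips.
Bearing: edge l_c = 0.7812, r_n = 13.59 kips; interior l_c = 1.188, r_n = 20.66 kips; R_n = 13.59 + 2·20.66 = 54.92 kips → 41.2 kips.
Block shear: A_gv = 1.219, A_nv = 0.75, A_nt = 0.1562 in²; R_n = min(0.6F_uA_nv, 0.6F_yA_gv) + U_bs·F_u·A_nt = 35.16 kips → 26.4 kips.
Block shear governs: 26.4 kips.

26.4 kips (block shear governs)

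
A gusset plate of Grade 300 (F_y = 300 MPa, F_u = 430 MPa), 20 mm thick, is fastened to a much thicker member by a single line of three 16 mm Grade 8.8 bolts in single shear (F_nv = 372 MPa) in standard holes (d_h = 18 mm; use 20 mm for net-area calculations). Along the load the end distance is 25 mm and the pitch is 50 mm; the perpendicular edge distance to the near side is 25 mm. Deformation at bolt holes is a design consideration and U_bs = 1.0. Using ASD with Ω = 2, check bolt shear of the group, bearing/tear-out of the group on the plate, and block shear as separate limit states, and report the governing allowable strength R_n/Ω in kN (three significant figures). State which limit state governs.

112 kN (bolt shear governs)

Bolt shear: A_b = π·16²/4 = 201.1 mm²; R_n = 372 × 201.1 × 3 × 1 / 1000 = 224.4 kN → 224.4 / 2 = 112 kN.
Bearing: edge l_c = 16, r_n = 165.1 kN; interior l_c = 32, r_n = 330.2 kN; R_n = 165.1 + 2·330.2 = 825.6 kN → 413 kN.
Block shear: A_gv = 2500, A_nv = 1500, A_nt = 300 mm²; R_n = min(0.6F_uA_nv, 0.6F_yA_gv) + U_bs·F_u·A_nt = 516 kN → 258 kN.
Bolt shear governs: 112 kN.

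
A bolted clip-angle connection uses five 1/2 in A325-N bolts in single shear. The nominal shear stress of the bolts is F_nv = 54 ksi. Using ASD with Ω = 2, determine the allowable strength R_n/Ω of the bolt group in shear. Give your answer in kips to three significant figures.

A_b = π × 0.5² / 4 = 0.1963 in².
R_n = F_nv · A_b · n · n_s = 54 × 0.1963 × 5 × 1 = 53.01 kips.
Allowable strength R_n/Ω = 53.01 / 2 = 26.5 kips.

26.5 kips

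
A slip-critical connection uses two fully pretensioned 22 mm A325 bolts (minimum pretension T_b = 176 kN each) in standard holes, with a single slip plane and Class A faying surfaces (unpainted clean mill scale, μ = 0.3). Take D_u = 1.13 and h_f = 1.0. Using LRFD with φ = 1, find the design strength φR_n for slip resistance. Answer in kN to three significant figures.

119 kN

R_n = μ · D_u · h_f · T_b · n_s · n_b = 0.3 × 1.13 × 1.0 × 176 × 1 × 2 = 119.3 kN.
Design strength φR_n = 1 × 119.3 = 119 kN.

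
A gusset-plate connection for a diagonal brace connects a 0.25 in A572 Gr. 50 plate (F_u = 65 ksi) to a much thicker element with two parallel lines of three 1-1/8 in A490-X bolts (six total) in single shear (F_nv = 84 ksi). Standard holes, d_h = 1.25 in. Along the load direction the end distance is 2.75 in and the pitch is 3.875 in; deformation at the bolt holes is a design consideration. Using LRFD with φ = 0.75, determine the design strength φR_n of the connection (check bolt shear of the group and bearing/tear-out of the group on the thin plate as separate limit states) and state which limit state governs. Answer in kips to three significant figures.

Bolt shear: A_b = π·1.125²/4 = 0.994 in²; R_n = 84 × 0.994 × 6 × 1 = 501 kips → 0.75 × 501 = 376 kips.
Bearing (1.2 l_c t F_u ≤ 2.4 d t F_u): upper limit = 2.4·1.125·0.25·65 = 43.87 kips.
  Edge l_c = 2.75 − 1.25/2 = 2.125 → r_n = 41.44 kips; interior l_c = 3.875 − 1.25 = 2.625 → r_n = 43.87 kips.
  R_n,bearing = 2·41.44 + 4·43.87 = 258.4 kips → 0.75 × 258.4 = 194 kips.
Bearing governs: 194 kips.

194 kips (bearing governs)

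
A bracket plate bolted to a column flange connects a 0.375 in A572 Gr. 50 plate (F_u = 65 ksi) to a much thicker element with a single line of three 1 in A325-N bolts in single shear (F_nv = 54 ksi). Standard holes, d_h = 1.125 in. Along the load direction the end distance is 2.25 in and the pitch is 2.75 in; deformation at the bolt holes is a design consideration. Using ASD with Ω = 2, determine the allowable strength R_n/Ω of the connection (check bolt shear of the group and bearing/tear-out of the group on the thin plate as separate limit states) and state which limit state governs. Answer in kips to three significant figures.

Bolt shear: A_b = π·1²/4 = 0.7854 in²; R_n = 54 × 0.7854 × 3 × 1 = 127.2 kips → 127.2 / 2 = 63.6 kips.
Bearing (1.2 l_c t F_u ≤ 2.4 d t F_u): upper limit = 2.4·1·0.375·65 = 58.5 kips.
  Edge l_c = 2.25 − 1.125/2 = 1.688 → r_n = 49.36 kips; interior l_c = 2.75 − 1.125 = 1.625 → r_n = 47.53 kips.
  R_n,bearing = 1·49.36 + 2·47.53 = 144.4 kips → 144.4 / 2 = 72.2 kips.
Bolt shear governs: 63.6 kips.

63.6 kips (bolt shear governs)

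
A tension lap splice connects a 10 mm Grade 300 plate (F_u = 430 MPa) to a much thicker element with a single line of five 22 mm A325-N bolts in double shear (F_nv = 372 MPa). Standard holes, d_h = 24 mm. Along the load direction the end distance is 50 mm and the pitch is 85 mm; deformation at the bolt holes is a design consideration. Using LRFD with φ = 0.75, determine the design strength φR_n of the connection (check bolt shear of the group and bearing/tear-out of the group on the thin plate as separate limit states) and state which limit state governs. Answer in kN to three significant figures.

Bolt shear: A_b = π·22²/4 = 380.1 mm²; R_n = 372 × 380.1 × 5 × 2 / 1000 = 1414 kN → 0.75 × 1414 = 1060 kN.
Bearing (1.2 l_c t F_u ≤ 2.4 d t F_u): upper limit = 2.4·22·10·430 / 1000 = 227 kN.
  Edge l_c = 50 − 24/2 = 38 → r_n = 196.1 kN; interior l_c = 85 − 24 = 61 → r_n = 227 kN.
  R_n,bearing = 1·196.1 + 4·227 = 1104 kN → 0.75 × 1104 = 828 kN.
Bearing governs: 828 kN.

828 kN (bearing governs)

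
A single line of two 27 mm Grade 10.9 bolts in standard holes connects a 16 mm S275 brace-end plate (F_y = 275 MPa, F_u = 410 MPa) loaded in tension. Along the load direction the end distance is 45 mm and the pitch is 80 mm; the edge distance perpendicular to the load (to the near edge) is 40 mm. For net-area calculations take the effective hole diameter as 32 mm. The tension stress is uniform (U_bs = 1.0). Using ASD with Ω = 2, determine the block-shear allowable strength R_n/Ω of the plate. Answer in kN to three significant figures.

230 kN

Shear plane L_v = 45 + 1·80 = 125 mm; A_gv = 125 × 16 = 2000 mm².
A_nv = (125 − 1.5·32) × 16 = 1232 mm².
A_nt = (40 − 0.5·32) × 16 = 384 mm².
0.6 F_u A_nv = 303.1 kN; 0.6 F_y A_gv = 330 kN → shear rupture governs the shear term.
R_n = 303.1 + 1.0 × 410 × 384 / 1000 = 460.5 kN.
Allowable strength R_n/Ω = 460.5 / 2 = 230 kN.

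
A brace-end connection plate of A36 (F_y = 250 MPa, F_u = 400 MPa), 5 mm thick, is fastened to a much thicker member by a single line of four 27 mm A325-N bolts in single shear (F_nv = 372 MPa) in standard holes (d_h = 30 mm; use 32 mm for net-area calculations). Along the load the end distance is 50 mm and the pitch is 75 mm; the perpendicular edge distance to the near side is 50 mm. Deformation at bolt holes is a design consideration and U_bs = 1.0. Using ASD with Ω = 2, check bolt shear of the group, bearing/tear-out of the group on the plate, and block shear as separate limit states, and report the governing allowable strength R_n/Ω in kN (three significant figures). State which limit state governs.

132 kN (block shear governs)

Bolt shear: A_b = π·27²/4 = 572.6 mm²; R_n = 372 × 572.6 × 4 × 1 / 1000 = 852 kN → 852 / 2 = 426 kN.
Bearing: edge l_c = 35, r_n = 84 kN; interior l_c = 45, r_n = 108 kN; R_n = 84 + 3·108 = 408 kN → 204 kN.
Block shear: A_gv = 1375, A_nv = 815, A_nt = 170 mm²; R_n = min(0.6F_uA_nv, 0.6F_yA_gv) + U_bs·F_u·A_nt = 263.6 kN → 132 kN.
Block shear governs: 132 kN.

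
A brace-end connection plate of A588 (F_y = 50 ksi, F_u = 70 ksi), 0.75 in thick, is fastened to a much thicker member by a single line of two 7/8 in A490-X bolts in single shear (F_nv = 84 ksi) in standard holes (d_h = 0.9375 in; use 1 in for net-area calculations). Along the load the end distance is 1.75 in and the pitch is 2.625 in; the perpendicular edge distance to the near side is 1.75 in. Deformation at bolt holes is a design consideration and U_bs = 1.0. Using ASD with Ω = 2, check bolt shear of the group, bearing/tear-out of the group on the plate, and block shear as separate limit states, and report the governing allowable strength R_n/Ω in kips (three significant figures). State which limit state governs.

50.5 kips (bolt shear governs)

Bolt shear: A_b = π·0.875²/4 = 0.6013 in²; R_n = 84 × 0.6013 × 2 × 1 = 101 kips → 101 / 2 = 50.5 kips.
Bearing: edge l_c = 1.281, r_n = 80.72 kips; interior l_c = 1.688, r_n = 106.3 kips; R_n = 80.72 + 1·106.3 = 187 kips → 93.5 kips.
Block shear: A_gv = 3.281, A_nv = 2.156, A_nt = 0.9375 in²; R_n = min(0.6F_uA_nv, 0.6F_yA_gv) + U_bs·F_u·A_nt = 156.2 kips → 78.1 kips.
Bolt shear governs: 50.5 kips.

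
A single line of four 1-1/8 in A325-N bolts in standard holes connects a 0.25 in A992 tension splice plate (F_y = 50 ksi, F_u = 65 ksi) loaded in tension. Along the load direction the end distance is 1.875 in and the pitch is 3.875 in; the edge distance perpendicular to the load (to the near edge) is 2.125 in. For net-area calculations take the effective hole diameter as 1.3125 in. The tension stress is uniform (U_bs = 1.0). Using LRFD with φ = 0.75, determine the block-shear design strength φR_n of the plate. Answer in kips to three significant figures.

Shear plane L_v = 1.875 + 3·3.875 = 13.5 in; A_gv = 13.5 × 0.25 = 3.375 in².
A_nv = (13.5 − 3.5·1.3125) × 0.25 = 2.227 in².
A_nt = (2.125 − 0.5·1.3125) × 0.25 = 0.3672 in².
0.6 F_u A_nv = 86.84 kips; 0.6 F_y A_gv = 101.2 kips → shear rupture governs the shear term.
R_n = 86.84 + 1.0 × 65 × 0.3672 = 110.7 kips.
Design strength φR_n = 0.75 × 110.7 = 83 kips.

83 kips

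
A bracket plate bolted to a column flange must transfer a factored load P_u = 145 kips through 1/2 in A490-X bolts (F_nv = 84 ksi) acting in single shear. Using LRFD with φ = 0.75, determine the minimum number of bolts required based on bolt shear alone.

12 bolts

A_b = π·0.5²/4 = 0.1963 in².
Per-bolt design strength φR_n = 0.75 × 84 × 0.1963 × 1 = 12.37 kips.
n ≥ 145 / 12.37 = 11.72 → use 12 bolts.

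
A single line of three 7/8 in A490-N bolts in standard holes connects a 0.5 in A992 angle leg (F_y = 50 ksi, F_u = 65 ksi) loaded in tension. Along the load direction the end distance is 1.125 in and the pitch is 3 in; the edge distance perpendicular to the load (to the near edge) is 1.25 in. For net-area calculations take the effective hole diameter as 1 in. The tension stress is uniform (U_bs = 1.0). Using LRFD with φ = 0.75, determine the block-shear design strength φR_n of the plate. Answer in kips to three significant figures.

85.9 kips

Shear plane L_v = 1.125 + 2·3 = 7.125 in; A_gv = 7.125 × 0.5 = 3.562 in².
A_nv = (7.125 − 2.5·1) × 0.5 = 2.312 in².
A_nt = (1.25 − 0.5·1) × 0.5 = 0.375 in².
0.6 F_u A_nv = 90.19 kips; 0.6 F_y A_gv = 106.9 kips → shear rupture governs the shear term.
R_n = 90.19 + 1.0 × 65 × 0.375 = 114.6 kips.
Design strength φR_n = 0.75 × 114.6 = 85.9 kips.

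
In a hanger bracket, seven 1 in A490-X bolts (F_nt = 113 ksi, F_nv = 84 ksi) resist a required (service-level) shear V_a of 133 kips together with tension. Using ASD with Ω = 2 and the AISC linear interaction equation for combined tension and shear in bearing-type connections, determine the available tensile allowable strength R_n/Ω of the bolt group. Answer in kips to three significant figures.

A_b = π·1²/4 = 0.7854 in²; f_rv = 133 / (7 × 0.7854) = 24.19 ksi.
F'_nt = 1.3 F_nt − (Ω F_nt / F_nv) f_rv = 1.3·113 − (2·113/84)·24.19 = 81.81 ksi, capped at F_nt → F'_nt = 81.81 ksi.
R_n = F'_nt · A_b · n = 81.81 × 0.7854 × 7 = 449.8 kips.
Allowable strength R_n/Ω = 449.8 / 2 = 225 kips.

225 kips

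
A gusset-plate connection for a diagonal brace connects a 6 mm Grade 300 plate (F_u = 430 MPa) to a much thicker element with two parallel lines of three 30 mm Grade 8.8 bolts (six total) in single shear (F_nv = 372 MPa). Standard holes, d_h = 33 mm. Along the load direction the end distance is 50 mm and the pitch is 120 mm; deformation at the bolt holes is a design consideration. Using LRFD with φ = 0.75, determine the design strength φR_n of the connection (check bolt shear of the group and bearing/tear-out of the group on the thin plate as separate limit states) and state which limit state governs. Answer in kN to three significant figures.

Bolt shear: A_b = π·30²/4 = 706.9 mm²; R_n = 372 × 706.9 × 6 × 1 / 1000 = 1578 kN → 0.75 × 1578 = 1180 kN.
Bearing (1.2 l_c t F_u ≤ 2.4 d t F_u): upper limit = 2.4·30·6·430 / 1000 = 185.8 kN.
  Edge l_c = 50 − 33/2 = 33.5 → r_n = 103.7 kN; interior l_c = 120 − 33 = 87 → r_n = 185.8 kN.
  R_n,bearing = 2·103.7 + 4·185.8 = 950.5 kN → 0.75 × 950.5 = 713 kN.
Bearing governs: 713 kN.

713 kN (bearing governs)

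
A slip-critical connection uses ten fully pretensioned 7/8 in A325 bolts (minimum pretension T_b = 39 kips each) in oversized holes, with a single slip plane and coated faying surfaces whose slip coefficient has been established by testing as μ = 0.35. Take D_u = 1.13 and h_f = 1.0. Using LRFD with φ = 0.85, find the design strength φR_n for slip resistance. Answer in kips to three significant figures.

131 kips

R_n = μ · D_u · h_f · T_b · n_s · n_b = 0.35 × 1.13 × 1.0 × 39 × 1 × 10 = 154.2 kips.
Design strength φR_n = 0.85 × 154.2 = 131 kips.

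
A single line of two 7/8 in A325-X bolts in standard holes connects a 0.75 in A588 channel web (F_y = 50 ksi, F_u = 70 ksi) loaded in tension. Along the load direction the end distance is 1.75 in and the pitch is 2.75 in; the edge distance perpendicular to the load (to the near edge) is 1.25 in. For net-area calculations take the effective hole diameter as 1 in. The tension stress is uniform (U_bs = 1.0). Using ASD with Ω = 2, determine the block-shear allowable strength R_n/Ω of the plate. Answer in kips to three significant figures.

66.9 kips

Shear plane L_v = 1.75 + 1·2.75 = 4.5 in; A_gv = 4.5 × 0.75 = 3.375 in².
A_nv = (4.5 − 1.5·1) × 0.75 = 2.25 in².
A_nt = (1.25 − 0.5·1) × 0.75 = 0.5625 in².
0.6 F_u A_nv = 94.5 kips; 0.6 F_y A_gv = 101.2 kips → shear rupture governs the shear term.
R_n = 94.5 + 1.0 × 70 × 0.5625 = 133.9 kips.
Allowable strength R_n/Ω = 133.9 / 2 = 66.9 kips.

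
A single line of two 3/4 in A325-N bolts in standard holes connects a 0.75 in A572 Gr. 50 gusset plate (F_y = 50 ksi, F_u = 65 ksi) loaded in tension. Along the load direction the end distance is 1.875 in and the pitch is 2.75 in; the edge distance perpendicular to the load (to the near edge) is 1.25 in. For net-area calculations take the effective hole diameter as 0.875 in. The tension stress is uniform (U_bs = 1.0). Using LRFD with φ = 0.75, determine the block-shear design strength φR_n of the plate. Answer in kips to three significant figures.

Shear plane L_v = 1.875 + 1·2.75 = 4.625 in; A_gv = 4.625 × 0.75 = 3.469 in².
A_nv = (4.625 − 1.5·0.875) × 0.75 = 2.484 in².
A_nt = (1.25 − 0.5·0.875) × 0.75 = 0.6094 in².
0.6 F_u A_nv = 96.89 kips; 0.6 F_y A_gv = 104.1 kips → shear rupture governs the shear term.
R_n = 96.89 + 1.0 × 65 × 0.6094 = 136.5 kips.
Design strength φR_n = 0.75 × 136.5 = 102 kips.

102 kips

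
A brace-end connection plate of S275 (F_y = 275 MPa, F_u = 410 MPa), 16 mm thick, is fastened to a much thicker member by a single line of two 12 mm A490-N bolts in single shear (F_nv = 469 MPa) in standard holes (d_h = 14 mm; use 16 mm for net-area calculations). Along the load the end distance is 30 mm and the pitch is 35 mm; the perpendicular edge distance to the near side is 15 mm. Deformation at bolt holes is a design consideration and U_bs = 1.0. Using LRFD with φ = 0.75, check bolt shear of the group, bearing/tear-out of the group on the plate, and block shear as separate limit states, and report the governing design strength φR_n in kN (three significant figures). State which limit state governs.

Bolt shear: A_b = π·12²/4 = 113.1 mm²; R_n = 469 × 113.1 × 2 × 1 / 1000 = 106.1 kN → 0.75 × 106.1 = 79.6 kN.
Bearing: edge l_c = 23, r_n = 181.1 kN; interior l_c = 21, r_n = 165.3 kN; R_n = 181.1 + 1·165.3 = 346.4 kN → 260 kN.
Block shear: A_gv = 1040, A_nv = 656, A_nt = 112 mm²; R_n = min(0.6F_uA_nv, 0.6F_yA_gv) + U_bs·F_u·A_nt = 207.3 kN → 155 kN.
Bolt shear governs: 79.6 kN.

79.6 kN (bolt shear governs)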